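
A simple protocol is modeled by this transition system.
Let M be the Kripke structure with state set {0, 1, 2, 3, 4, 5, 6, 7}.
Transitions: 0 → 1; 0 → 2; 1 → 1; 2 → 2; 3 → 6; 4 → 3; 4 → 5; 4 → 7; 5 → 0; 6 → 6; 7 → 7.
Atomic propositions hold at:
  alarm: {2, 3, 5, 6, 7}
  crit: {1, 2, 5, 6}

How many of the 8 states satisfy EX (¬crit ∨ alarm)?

7

Sat(¬crit) = {0, 3, 4, 7}
Sat(¬crit ∨ alarm) = {0, 2, 3, 4, 5, 6, 7}
Sat(EX (¬crit ∨ alarm)) = {s : some successor in {0, 2, 3, 4, 5, 6, 7}} = {0, 2, 3, 4, 5, 6, 7}
|Sat(EX (¬crit ∨ alarm))| = |{0, 2, 3, 4, 5, 6, 7}| = 7.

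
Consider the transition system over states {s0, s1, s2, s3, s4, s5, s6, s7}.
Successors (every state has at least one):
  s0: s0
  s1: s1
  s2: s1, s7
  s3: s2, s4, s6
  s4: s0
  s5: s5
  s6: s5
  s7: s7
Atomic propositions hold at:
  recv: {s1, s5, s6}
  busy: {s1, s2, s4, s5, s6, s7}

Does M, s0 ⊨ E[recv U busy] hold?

No

E[recv U busy]: least fixpoint, start Z0 = Sat(busy) = {s1, s2, s4, s5, s6, s7}, add states in Sat(recv) with some successor in Z. Already a fixed point.
Sat(E[recv U busy]) = {s1, s2, s4, s5, s6, s7}
s0 ∉ Sat(E[recv U busy]) = {s1, s2, s4, s5, s6, s7}, so the formula does not hold at s0.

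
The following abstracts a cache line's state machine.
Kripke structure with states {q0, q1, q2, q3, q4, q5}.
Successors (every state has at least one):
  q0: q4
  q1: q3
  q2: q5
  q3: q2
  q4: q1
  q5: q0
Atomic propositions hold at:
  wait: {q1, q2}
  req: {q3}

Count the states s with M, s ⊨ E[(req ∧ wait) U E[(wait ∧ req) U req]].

Sat(req ∧ wait) = ∅
Sat(wait ∧ req) = ∅
E[(wait ∧ req) U req]: least fixpoint, start Z0 = Sat(req) = {q3}, add states in Sat(wait ∧ req) with some successor in Z. Already a fixed point.
Sat(E[(wait ∧ req) U req]) = {q3}
E[(req ∧ wait) U E[(wait ∧ req) U req]]: least fixpoint, start Z0 = Sat(E[(wait ∧ req) U req]) = {q3}, add states in Sat(req ∧ wait) with some successor in Z. Already a fixed point.
Sat(E[(req ∧ wait) U E[(wait ∧ req) U req]]) = {q3}
|Sat(E[(req ∧ wait) U E[(wait ∧ req) U req]])| = |{q3}| = 1.

1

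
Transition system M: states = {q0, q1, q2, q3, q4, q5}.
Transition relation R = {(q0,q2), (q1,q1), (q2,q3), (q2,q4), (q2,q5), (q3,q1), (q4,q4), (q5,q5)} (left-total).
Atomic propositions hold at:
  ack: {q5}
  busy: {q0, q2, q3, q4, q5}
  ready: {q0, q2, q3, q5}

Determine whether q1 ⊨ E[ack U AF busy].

No

AF busy: least fixpoint, start Z0 = {q0, q2, q3, q4, q5}, add states with every successor in Z. Already a fixed point.
Sat(AF busy) = {q0, q2, q3, q4, q5}
E[ack U AF busy]: least fixpoint, start Z0 = Sat(AF busy) = {q0, q2, q3, q4, q5}, add states in Sat(ack) with some successor in Z. Already a fixed point.
Sat(E[ack U AF busy]) = {q0, q2, q3, q4, q5}
q1 ∉ Sat(E[ack U AF busy]) = {q0, q2, q3, q4, q5}, so the formula does not hold at q1.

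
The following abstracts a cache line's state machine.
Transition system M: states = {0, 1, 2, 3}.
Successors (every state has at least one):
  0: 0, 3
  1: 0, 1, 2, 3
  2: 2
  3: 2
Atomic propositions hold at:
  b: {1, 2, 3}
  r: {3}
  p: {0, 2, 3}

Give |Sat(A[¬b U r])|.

1

Sat(¬b) = {0}
A[¬b U r]: least fixpoint, start Z0 = Sat(r) = {3}, add states in Sat(¬b) with every successor in Z. Already a fixed point.
Sat(A[¬b U r]) = {3}
|Sat(A[¬b U r])| = |{3}| = 1.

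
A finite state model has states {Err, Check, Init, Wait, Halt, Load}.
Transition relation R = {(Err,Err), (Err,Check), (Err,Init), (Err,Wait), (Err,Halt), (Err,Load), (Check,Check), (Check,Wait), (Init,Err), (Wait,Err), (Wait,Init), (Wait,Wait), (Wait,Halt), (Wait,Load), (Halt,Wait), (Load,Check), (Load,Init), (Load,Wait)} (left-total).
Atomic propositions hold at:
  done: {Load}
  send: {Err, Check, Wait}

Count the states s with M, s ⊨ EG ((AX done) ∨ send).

Sat(AX done) = {s : every successor in {Load}} = ∅
Sat((AX done) ∨ send) = {Err, Check, Wait}
EG ((AX done) ∨ send): greatest fixpoint, start Z0 = {Err, Check, Wait}, keep only states in Sat with some successor in Z. Already a fixed point.
Sat(EG ((AX done) ∨ send)) = {Err, Check, Wait}
|Sat(EG ((AX done) ∨ send))| = |{Err, Check, Wait}| = 3.

3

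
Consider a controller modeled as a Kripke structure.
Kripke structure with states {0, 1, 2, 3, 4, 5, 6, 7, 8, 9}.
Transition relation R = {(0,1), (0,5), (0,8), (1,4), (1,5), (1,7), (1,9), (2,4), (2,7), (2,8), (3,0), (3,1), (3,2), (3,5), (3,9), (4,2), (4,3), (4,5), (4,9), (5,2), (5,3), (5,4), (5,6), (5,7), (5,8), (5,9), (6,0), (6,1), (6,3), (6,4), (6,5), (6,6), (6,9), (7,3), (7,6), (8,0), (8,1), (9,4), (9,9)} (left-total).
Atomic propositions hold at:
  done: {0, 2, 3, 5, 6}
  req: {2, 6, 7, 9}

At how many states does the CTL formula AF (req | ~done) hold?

Sat(~done) = {1, 4, 7, 8, 9}
Sat(req | ~done) = {1, 2, 4, 6, 7, 8, 9}
AF (req | ~done): least fixpoint, start Z0 = {1, 2, 4, 6, 7, 8, 9}, add states with every successor in Z. Already a fixed point.
Sat(AF (req | ~done)) = {1, 2, 4, 6, 7, 8, 9}
|Sat(AF (req | ~done))| = |{1, 2, 4, 6, 7, 8, 9}| = 7.

7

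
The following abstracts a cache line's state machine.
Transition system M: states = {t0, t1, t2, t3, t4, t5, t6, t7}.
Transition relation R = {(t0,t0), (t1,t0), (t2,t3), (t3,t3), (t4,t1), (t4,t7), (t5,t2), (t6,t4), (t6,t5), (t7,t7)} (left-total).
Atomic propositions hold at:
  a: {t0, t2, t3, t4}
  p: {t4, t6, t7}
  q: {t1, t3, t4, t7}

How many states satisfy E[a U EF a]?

7

EF a: least fixpoint, start Z0 = {t0, t2, t3, t4}, add states with some successor in Z. Z1 = {t0, t1, t2, t3, t4, t5, t6}; fixed.
Sat(EF a) = {t0, t1, t2, t3, t4, t5, t6}
E[a U EF a]: least fixpoint, start Z0 = Sat(EF a) = {t0, t1, t2, t3, t4, t5, t6}, add states in Sat(a) with some successor in Z. Already a fixed point.
Sat(E[a U EF a]) = {t0, t1, t2, t3, t4, t5, t6}
|Sat(E[a U EF a])| = |{t0, t1, t2, t3, t4, t5, t6}| = 7.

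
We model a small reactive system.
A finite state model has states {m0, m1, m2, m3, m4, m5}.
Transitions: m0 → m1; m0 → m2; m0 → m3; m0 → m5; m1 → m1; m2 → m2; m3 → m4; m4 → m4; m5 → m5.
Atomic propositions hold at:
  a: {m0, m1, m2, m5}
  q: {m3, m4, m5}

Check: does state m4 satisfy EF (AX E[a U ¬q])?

Sat(¬q) = {m0, m1, m2}
E[a U ¬q]: least fixpoint, start Z0 = Sat(¬q) = {m0, m1, m2}, add states in Sat(a) with some successor in Z. Already a fixed point.
Sat(E[a U ¬q]) = {m0, m1, m2}
Sat(AX E[a U ¬q]) = {s : every successor in {m0, m1, m2}} = {m1, m2}
EF (AX E[a U ¬q]): least fixpoint, start Z0 = {m1, m2}, add states with some successor in Z. Z1 = {m0, m1, m2}; fixed.
Sat(EF (AX E[a U ¬q])) = {m0, m1, m2}
m4 ∉ Sat(EF (AX E[a U ¬q])) = {m0, m1, m2}, so the formula does not hold at m4.

No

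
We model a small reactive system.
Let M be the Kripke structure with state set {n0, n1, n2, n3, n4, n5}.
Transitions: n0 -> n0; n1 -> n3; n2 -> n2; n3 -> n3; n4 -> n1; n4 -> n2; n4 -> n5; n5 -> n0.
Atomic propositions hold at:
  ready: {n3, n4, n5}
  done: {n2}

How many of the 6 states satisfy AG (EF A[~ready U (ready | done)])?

Sat(~ready) = {n0, n1, n2}
Sat(ready | done) = {n2, n3, n4, n5}
A[~ready U (ready | done)]: least fixpoint, start Z0 = Sat((ready | done)) = {n2, n3, n4, n5}, add states in Sat(~ready) with every successor in Z. Z1 = {n1, n2, n3, n4, n5}; fixed.
Sat(A[~ready U (ready | done)]) = {n1, n2, n3, n4, n5}
EF A[~ready U (ready | done)]: least fixpoint, start Z0 = {n1, n2, n3, n4, n5}, add states with some successor in Z. Already a fixed point.
Sat(EF A[~ready U (ready | done)]) = {n1, n2, n3, n4, n5}
AG (EF A[~ready U (ready | done)]): greatest fixpoint, start Z0 = {n1, n2, n3, n4, n5}, keep only states in Sat with every successor in Z. Z1 = {n1, n2, n3, n4}; Z2 = {n1, n2, n3}; fixed.
Sat(AG (EF A[~ready U (ready | done)])) = {n1, n2, n3}
|Sat(AG (EF A[~ready U (ready | done)]))| = |{n1, n2, n3}| = 3.

3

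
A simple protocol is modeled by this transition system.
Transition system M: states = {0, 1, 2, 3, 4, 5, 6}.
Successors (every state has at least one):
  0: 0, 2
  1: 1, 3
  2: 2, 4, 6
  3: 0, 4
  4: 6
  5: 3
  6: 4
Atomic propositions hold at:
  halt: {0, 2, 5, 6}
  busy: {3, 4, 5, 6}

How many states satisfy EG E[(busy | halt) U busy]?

6

Sat(busy | halt) = {0, 2, 3, 4, 5, 6}
E[(busy | halt) U busy]: least fixpoint, start Z0 = Sat(busy) = {3, 4, 5, 6}, add states in Sat(busy | halt) with some successor in Z. Z1 = {2, 3, 4, 5, 6}; Z2 = {0, 2, 3, 4, 5, 6}; fixed.
Sat(E[(busy | halt) U busy]) = {0, 2, 3, 4, 5, 6}
EG E[(busy | halt) U busy]: greatest fixpoint, start Z0 = {0, 2, 3, 4, 5, 6}, keep only states in Sat with some successor in Z. Already a fixed point.
Sat(EG E[(busy | halt) U busy]) = {0, 2, 3, 4, 5, 6}
|Sat(EG E[(busy | halt) U busy])| = |{0, 2, 3, 4, 5, 6}| = 6.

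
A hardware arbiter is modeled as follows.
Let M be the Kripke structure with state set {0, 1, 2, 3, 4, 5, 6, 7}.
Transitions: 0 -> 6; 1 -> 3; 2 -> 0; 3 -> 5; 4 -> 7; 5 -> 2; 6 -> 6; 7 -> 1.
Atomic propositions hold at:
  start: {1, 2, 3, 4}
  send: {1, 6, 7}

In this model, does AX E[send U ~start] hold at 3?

Sat(~start) = {0, 5, 6, 7}
E[send U ~start]: least fixpoint, start Z0 = Sat(~start) = {0, 5, 6, 7}, add states in Sat(send) with some successor in Z. Already a fixed point.
Sat(E[send U ~start]) = {0, 5, 6, 7}
Sat(AX E[send U ~start]) = {s : every successor in {0, 5, 6, 7}} = {0, 2, 3, 4, 6}
3 ∈ Sat(AX E[send U ~start]) = {0, 2, 3, 4, 6}, so the formula holds at 3.

Yes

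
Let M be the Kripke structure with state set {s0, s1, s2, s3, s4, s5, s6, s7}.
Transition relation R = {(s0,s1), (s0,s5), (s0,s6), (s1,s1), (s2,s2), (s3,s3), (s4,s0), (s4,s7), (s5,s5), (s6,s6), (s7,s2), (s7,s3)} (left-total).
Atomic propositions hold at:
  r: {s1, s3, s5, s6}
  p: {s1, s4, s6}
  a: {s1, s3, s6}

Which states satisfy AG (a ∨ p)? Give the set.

{s1, s3, s6}

Sat(a ∨ p) = {s1, s3, s4, s6}
AG (a ∨ p): greatest fixpoint, start Z0 = {s1, s3, s4, s6}, keep only states in Sat with every successor in Z. Z1 = {s1, s3, s6}; fixed.
Sat(AG (a ∨ p)) = {s1, s3, s6}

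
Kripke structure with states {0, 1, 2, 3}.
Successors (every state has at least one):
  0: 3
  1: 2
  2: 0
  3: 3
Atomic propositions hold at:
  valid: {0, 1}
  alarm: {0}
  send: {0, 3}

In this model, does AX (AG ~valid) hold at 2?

No

Sat(~valid) = {2, 3}
AG ~valid: greatest fixpoint, start Z0 = {2, 3}, keep only states in Sat with every successor in Z. Z1 = {3}; fixed.
Sat(AG ~valid) = {3}
Sat(AX (AG ~valid)) = {s : every successor in {3}} = {0, 3}
2 ∉ Sat(AX (AG ~valid)) = {0, 3}, so the formula does not hold at 2.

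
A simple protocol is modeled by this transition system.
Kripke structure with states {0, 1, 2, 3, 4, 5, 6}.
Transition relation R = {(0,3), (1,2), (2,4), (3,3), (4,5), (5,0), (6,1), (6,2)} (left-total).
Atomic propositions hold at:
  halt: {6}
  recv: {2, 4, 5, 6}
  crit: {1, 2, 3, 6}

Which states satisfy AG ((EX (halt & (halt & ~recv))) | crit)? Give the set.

Sat(~recv) = {0, 1, 3}
Sat(halt & ~recv) = ∅
Sat(halt & (halt & ~recv)) = ∅
Sat(EX (halt & (halt & ~recv))) = {s : some successor in ∅} = ∅
Sat((EX (halt & (halt & ~recv))) | crit) = {1, 2, 3, 6}
AG ((EX (halt & (halt & ~recv))) | crit): greatest fixpoint, start Z0 = {1, 2, 3, 6}, keep only states in Sat with every successor in Z. Z1 = {1, 3, 6}; Z2 = {3}; fixed.
Sat(AG ((EX (halt & (halt & ~recv))) | crit)) = {3}

{3}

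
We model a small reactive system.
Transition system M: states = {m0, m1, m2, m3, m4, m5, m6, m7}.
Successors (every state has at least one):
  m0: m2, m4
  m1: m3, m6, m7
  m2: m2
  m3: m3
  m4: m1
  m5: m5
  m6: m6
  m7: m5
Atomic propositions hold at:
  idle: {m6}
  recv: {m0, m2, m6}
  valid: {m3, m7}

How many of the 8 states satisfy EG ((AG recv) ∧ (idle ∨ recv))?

AG recv: greatest fixpoint, start Z0 = {m0, m2, m6}, keep only states in Sat with every successor in Z. Z1 = {m2, m6}; fixed.
Sat(AG recv) = {m2, m6}
Sat(idle ∨ recv) = {m0, m2, m6}
Sat((AG recv) ∧ (idle ∨ recv)) = {m2, m6}
EG ((AG recv) ∧ (idle ∨ recv)): greatest fixpoint, start Z0 = {m2, m6}, keep only states in Sat with some successor in Z. Already a fixed point.
Sat(EG ((AG recv) ∧ (idle ∨ recv))) = {m2, m6}
|Sat(EG ((AG recv) ∧ (idle ∨ recv)))| = |{m2, m6}| = 2.

2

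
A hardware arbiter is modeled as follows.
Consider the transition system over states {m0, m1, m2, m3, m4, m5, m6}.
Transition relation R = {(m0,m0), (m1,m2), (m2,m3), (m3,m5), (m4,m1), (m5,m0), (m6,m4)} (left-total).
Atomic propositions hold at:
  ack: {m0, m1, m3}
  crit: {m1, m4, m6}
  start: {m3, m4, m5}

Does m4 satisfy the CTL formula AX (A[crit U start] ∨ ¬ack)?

No

A[crit U start]: least fixpoint, start Z0 = Sat(start) = {m3, m4, m5}, add states in Sat(crit) with every successor in Z. Z1 = {m3, m4, m5, m6}; fixed.
Sat(A[crit U start]) = {m3, m4, m5, m6}
Sat(¬ack) = {m2, m4, m5, m6}
Sat(A[crit U start] ∨ ¬ack) = {m2, m3, m4, m5, m6}
Sat(AX (A[crit U start] ∨ ¬ack)) = {s : every successor in {m2, m3, m4, m5, m6}} = {m1, m2, m3, m6}
m4 ∉ Sat(AX (A[crit U start] ∨ ¬ack)) = {m1, m2, m3, m6}, so the formula does not hold at m4.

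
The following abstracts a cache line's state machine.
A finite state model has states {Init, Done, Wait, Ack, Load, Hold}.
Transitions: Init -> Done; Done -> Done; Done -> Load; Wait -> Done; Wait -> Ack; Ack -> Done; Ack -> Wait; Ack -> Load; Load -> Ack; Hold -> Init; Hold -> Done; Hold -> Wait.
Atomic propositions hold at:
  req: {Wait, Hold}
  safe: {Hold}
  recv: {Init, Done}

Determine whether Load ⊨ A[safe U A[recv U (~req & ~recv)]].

Yes

Sat(~req) = {Init, Done, Ack, Load}
Sat(~recv) = {Wait, Ack, Load, Hold}
Sat(~req & ~recv) = {Ack, Load}
A[recv U (~req & ~recv)]: least fixpoint, start Z0 = Sat((~req & ~recv)) = {Ack, Load}, add states in Sat(recv) with every successor in Z. Already a fixed point.
Sat(A[recv U (~req & ~recv)]) = {Ack, Load}
A[safe U A[recv U (~req & ~recv)]]: least fixpoint, start Z0 = Sat(A[recv U (~req & ~recv)]) = {Ack, Load}, add states in Sat(safe) with every successor in Z. Already a fixed point.
Sat(A[safe U A[recv U (~req & ~recv)]]) = {Ack, Load}
Load ∈ Sat(A[safe U A[recv U (~req & ~recv)]]) = {Ack, Load}, so the formula holds at Load.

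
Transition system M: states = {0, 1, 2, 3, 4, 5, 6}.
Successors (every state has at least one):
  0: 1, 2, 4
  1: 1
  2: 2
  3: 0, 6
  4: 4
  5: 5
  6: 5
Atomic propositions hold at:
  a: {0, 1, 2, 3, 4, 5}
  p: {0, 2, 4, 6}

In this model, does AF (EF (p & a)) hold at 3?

Sat(p & a) = {0, 2, 4}
EF (p & a): least fixpoint, start Z0 = {0, 2, 4}, add states with some successor in Z. Z1 = {0, 2, 3, 4}; fixed.
Sat(EF (p & a)) = {0, 2, 3, 4}
AF (EF (p & a)): least fixpoint, start Z0 = {0, 2, 3, 4}, add states with every successor in Z. Already a fixed point.
Sat(AF (EF (p & a))) = {0, 2, 3, 4}
3 ∈ Sat(AF (EF (p & a))) = {0, 2, 3, 4}, so the formula holds at 3.

Yes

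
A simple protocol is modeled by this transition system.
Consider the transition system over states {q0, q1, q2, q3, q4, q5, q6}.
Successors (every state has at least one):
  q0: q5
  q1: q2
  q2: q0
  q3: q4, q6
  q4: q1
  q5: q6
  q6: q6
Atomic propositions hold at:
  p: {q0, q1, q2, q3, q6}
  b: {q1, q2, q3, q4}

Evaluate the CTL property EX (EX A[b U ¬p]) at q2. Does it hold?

Yes

Sat(¬p) = {q4, q5}
A[b U ¬p]: least fixpoint, start Z0 = Sat(¬p) = {q4, q5}, add states in Sat(b) with every successor in Z. Already a fixed point.
Sat(A[b U ¬p]) = {q4, q5}
Sat(EX A[b U ¬p]) = {s : some successor in {q4, q5}} = {q0, q3}
Sat(EX (EX A[b U ¬p])) = {s : some successor in {q0, q3}} = {q2}
q2 ∈ Sat(EX (EX A[b U ¬p])) = {q2}, so the formula holds at q2.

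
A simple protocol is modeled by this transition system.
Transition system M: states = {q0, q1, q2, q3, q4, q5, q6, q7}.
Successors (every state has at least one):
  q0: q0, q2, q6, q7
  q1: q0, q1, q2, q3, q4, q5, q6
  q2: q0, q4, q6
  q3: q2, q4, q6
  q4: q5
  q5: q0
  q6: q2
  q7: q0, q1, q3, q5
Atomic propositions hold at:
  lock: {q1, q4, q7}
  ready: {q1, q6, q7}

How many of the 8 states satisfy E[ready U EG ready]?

2

EG ready: greatest fixpoint, start Z0 = {q1, q6, q7}, keep only states in Sat with some successor in Z. Z1 = {q1, q7}; fixed.
Sat(EG ready) = {q1, q7}
E[ready U EG ready]: least fixpoint, start Z0 = Sat(EG ready) = {q1, q7}, add states in Sat(ready) with some successor in Z. Already a fixed point.
Sat(E[ready U EG ready]) = {q1, q7}
|Sat(E[ready U EG ready])| = |{q1, q7}| = 2.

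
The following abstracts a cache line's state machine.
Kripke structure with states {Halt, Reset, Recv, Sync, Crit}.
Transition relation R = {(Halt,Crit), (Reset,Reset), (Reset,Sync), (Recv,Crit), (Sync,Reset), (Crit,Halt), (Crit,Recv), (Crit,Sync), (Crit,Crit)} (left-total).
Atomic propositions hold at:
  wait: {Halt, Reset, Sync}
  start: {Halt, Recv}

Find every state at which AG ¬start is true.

Sat(¬start) = {Reset, Sync, Crit}
AG ¬start: greatest fixpoint, start Z0 = {Reset, Sync, Crit}, keep only states in Sat with every successor in Z. Z1 = {Reset, Sync}; fixed.
Sat(AG ¬start) = {Reset, Sync}

{Reset, Sync}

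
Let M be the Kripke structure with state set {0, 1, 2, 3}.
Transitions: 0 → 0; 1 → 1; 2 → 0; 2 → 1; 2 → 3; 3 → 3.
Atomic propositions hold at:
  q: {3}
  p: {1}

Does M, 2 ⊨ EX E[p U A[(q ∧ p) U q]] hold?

Yes

Sat(q ∧ p) = ∅
A[(q ∧ p) U q]: least fixpoint, start Z0 = Sat(q) = {3}, add states in Sat(q ∧ p) with every successor in Z. Already a fixed point.
Sat(A[(q ∧ p) U q]) = {3}
E[p U A[(q ∧ p) U q]]: least fixpoint, start Z0 = Sat(A[(q ∧ p) U q]) = {3}, add states in Sat(p) with some successor in Z. Already a fixed point.
Sat(E[p U A[(q ∧ p) U q]]) = {3}
Sat(EX E[p U A[(q ∧ p) U q]]) = {s : some successor in {3}} = {2, 3}
2 ∈ Sat(EX E[p U A[(q ∧ p) U q]]) = {2, 3}, so the formula holds at 2.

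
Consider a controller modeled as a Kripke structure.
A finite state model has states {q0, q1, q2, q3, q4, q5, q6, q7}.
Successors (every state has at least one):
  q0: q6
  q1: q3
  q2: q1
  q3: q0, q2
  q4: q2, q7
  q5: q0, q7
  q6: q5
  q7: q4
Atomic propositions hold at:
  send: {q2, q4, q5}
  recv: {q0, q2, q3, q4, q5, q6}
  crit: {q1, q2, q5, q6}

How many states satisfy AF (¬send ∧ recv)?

5

Sat(¬send) = {q0, q1, q3, q6, q7}
Sat(¬send ∧ recv) = {q0, q3, q6}
AF (¬send ∧ recv): least fixpoint, start Z0 = {q0, q3, q6}, add states with every successor in Z. Z1 = {q0, q1, q3, q6}; Z2 = {q0, q1, q2, q3, q6}; fixed.
Sat(AF (¬send ∧ recv)) = {q0, q1, q2, q3, q6}
|Sat(AF (¬send ∧ recv))| = |{q0, q1, q2, q3, q6}| = 5.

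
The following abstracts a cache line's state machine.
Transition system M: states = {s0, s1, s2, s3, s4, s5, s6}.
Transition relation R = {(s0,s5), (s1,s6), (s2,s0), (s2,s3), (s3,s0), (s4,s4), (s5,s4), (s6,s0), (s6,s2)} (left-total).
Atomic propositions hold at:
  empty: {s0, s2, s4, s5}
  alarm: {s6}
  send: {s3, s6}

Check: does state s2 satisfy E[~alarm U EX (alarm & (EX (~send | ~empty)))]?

No

Sat(~alarm) = {s0, s1, s2, s3, s4, s5}
Sat(~send) = {s0, s1, s2, s4, s5}
Sat(~empty) = {s1, s3, s6}
Sat(~send | ~empty) = {s0, s1, s2, s3, s4, s5, s6}
Sat(EX (~send | ~empty)) = {s : some successor in {s0, s1, s2, s3, s4, s5, s6}} = {s0, s1, s2, s3, s4, s5, s6}
Sat(alarm & (EX (~send | ~empty))) = {s6}
Sat(EX (alarm & (EX (~send | ~empty)))) = {s : some successor in {s6}} = {s1}
E[~alarm U EX (alarm & (EX (~send | ~empty)))]: least fixpoint, start Z0 = Sat(EX (alarm & (EX (~send | ~empty)))) = {s1}, add states in Sat(~alarm) with some successor in Z. Already a fixed point.
Sat(E[~alarm U EX (alarm & (EX (~send | ~empty)))]) = {s1}
s2 ∉ Sat(E[~alarm U EX (alarm & (EX (~send | ~empty)))]) = {s1}, so the formula does not hold at s2.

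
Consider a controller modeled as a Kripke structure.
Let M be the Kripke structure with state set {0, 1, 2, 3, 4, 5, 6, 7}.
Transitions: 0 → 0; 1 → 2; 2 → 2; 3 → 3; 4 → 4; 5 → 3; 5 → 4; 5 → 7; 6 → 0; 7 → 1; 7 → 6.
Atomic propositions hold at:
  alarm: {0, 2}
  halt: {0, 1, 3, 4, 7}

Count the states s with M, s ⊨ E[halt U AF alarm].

5

AF alarm: least fixpoint, start Z0 = {0, 2}, add states with every successor in Z. Z1 = {0, 1, 2, 6}; Z2 = {0, 1, 2, 6, 7}; fixed.
Sat(AF alarm) = {0, 1, 2, 6, 7}
E[halt U AF alarm]: least fixpoint, start Z0 = Sat(AF alarm) = {0, 1, 2, 6, 7}, add states in Sat(halt) with some successor in Z. Already a fixed point.
Sat(E[halt U AF alarm]) = {0, 1, 2, 6, 7}
|Sat(E[halt U AF alarm])| = |{0, 1, 2, 6, 7}| = 5.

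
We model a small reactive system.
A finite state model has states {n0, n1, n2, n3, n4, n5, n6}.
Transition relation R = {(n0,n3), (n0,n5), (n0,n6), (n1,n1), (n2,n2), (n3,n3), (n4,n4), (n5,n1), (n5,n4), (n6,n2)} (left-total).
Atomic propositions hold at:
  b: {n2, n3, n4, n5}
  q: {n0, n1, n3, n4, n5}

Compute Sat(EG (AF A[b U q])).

{n0, n1, n3, n4, n5}

A[b U q]: least fixpoint, start Z0 = Sat(q) = {n0, n1, n3, n4, n5}, add states in Sat(b) with every successor in Z. Already a fixed point.
Sat(A[b U q]) = {n0, n1, n3, n4, n5}
AF A[b U q]: least fixpoint, start Z0 = {n0, n1, n3, n4, n5}, add states with every successor in Z. Already a fixed point.
Sat(AF A[b U q]) = {n0, n1, n3, n4, n5}
EG (AF A[b U q]): greatest fixpoint, start Z0 = {n0, n1, n3, n4, n5}, keep only states in Sat with some successor in Z. Already a fixed point.
Sat(EG (AF A[b U q])) = {n0, n1, n3, n4, n5}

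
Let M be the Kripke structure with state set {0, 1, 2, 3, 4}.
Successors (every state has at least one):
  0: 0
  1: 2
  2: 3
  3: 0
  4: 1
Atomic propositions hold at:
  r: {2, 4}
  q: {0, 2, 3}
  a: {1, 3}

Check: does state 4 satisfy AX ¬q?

Yes

Sat(¬q) = {1, 4}
Sat(AX ¬q) = {s : every successor in {1, 4}} = {4}
4 ∈ Sat(AX ¬q) = {4}, so the formula holds at 4.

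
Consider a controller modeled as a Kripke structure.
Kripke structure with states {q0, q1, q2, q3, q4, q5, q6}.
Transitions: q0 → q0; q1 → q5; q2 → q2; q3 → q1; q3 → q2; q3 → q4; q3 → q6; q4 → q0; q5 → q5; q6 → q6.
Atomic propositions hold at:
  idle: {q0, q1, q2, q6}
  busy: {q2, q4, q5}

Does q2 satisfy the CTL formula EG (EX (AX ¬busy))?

Sat(¬busy) = {q0, q1, q3, q6}
Sat(AX ¬busy) = {s : every successor in {q0, q1, q3, q6}} = {q0, q4, q6}
Sat(EX (AX ¬busy)) = {s : some successor in {q0, q4, q6}} = {q0, q3, q4, q6}
EG (EX (AX ¬busy)): greatest fixpoint, start Z0 = {q0, q3, q4, q6}, keep only states in Sat with some successor in Z. Already a fixed point.
Sat(EG (EX (AX ¬busy))) = {q0, q3, q4, q6}
q2 ∉ Sat(EG (EX (AX ¬busy))) = {q0, q3, q4, q6}, so the formula does not hold at q2.

No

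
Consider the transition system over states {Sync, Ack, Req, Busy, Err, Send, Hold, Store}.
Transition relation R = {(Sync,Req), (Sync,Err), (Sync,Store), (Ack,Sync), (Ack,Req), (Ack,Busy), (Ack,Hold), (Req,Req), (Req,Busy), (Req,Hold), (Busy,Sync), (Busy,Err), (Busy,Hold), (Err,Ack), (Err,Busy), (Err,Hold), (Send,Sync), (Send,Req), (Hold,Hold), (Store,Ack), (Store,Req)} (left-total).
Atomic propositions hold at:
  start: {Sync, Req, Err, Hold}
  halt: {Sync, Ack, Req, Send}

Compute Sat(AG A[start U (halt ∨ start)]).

Sat(halt ∨ start) = {Sync, Ack, Req, Err, Send, Hold}
A[start U (halt ∨ start)]: least fixpoint, start Z0 = Sat((halt ∨ start)) = {Sync, Ack, Req, Err, Send, Hold}, add states in Sat(start) with every successor in Z. Already a fixed point.
Sat(A[start U (halt ∨ start)]) = {Sync, Ack, Req, Err, Send, Hold}
AG A[start U (halt ∨ start)]: greatest fixpoint, start Z0 = {Sync, Ack, Req, Err, Send, Hold}, keep only states in Sat with every successor in Z. Z1 = {Send, Hold}; Z2 = {Hold}; fixed.
Sat(AG A[start U (halt ∨ start)]) = {Hold}

{Hold}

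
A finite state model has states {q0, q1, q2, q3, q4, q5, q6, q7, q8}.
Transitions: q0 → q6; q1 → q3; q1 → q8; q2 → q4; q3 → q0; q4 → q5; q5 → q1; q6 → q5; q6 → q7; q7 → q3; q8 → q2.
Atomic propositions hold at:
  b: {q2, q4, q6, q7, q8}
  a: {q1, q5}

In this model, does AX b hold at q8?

Sat(AX b) = {s : every successor in {q2, q4, q6, q7, q8}} = {q0, q2, q8}
q8 ∈ Sat(AX b) = {q0, q2, q8}, so the formula holds at q8.

Yes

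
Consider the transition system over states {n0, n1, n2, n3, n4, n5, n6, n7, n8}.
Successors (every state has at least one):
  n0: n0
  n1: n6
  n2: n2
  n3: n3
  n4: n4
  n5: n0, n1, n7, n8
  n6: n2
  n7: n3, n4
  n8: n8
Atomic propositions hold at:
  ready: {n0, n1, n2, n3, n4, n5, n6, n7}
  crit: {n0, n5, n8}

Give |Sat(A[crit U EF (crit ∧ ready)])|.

Sat(crit ∧ ready) = {n0, n5}
EF (crit ∧ ready): least fixpoint, start Z0 = {n0, n5}, add states with some successor in Z. Already a fixed point.
Sat(EF (crit ∧ ready)) = {n0, n5}
A[crit U EF (crit ∧ ready)]: least fixpoint, start Z0 = Sat(EF (crit ∧ ready)) = {n0, n5}, add states in Sat(crit) with every successor in Z. Already a fixed point.
Sat(A[crit U EF (crit ∧ ready)]) = {n0, n5}
|Sat(A[crit U EF (crit ∧ ready)])| = |{n0, n5}| = 2.

2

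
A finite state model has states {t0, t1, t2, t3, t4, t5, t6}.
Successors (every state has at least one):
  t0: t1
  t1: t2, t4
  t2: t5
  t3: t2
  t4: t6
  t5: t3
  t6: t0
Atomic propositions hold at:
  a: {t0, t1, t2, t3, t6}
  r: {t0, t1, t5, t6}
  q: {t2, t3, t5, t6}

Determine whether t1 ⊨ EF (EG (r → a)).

Sat(r → a) = {t0, t1, t2, t3, t4, t6}
EG (r → a): greatest fixpoint, start Z0 = {t0, t1, t2, t3, t4, t6}, keep only states in Sat with some successor in Z. Z1 = {t0, t1, t3, t4, t6}; Z2 = {t0, t1, t4, t6}; fixed.
Sat(EG (r → a)) = {t0, t1, t4, t6}
EF (EG (r → a)): least fixpoint, start Z0 = {t0, t1, t4, t6}, add states with some successor in Z. Already a fixed point.
Sat(EF (EG (r → a))) = {t0, t1, t4, t6}
t1 ∈ Sat(EF (EG (r → a))) = {t0, t1, t4, t6}, so the formula holds at t1.

Yes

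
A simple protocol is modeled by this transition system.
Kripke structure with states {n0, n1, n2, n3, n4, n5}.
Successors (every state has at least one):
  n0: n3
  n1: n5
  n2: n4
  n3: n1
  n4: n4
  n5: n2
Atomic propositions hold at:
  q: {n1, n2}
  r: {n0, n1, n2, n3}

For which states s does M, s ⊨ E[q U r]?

{n0, n1, n2, n3}

E[q U r]: least fixpoint, start Z0 = Sat(r) = {n0, n1, n2, n3}, add states in Sat(q) with some successor in Z. Already a fixed point.
Sat(E[q U r]) = {n0, n1, n2, n3}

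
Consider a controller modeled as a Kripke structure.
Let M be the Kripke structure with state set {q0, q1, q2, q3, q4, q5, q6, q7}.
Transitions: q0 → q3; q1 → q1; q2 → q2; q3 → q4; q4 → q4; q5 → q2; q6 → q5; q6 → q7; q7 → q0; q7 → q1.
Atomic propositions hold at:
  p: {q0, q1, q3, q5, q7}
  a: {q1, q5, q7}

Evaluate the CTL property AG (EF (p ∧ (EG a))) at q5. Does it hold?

No

EG a: greatest fixpoint, start Z0 = {q1, q5, q7}, keep only states in Sat with some successor in Z. Z1 = {q1, q7}; fixed.
Sat(EG a) = {q1, q7}
Sat(p ∧ (EG a)) = {q1, q7}
EF (p ∧ (EG a)): least fixpoint, start Z0 = {q1, q7}, add states with some successor in Z. Z1 = {q1, q6, q7}; fixed.
Sat(EF (p ∧ (EG a))) = {q1, q6, q7}
AG (EF (p ∧ (EG a))): greatest fixpoint, start Z0 = {q1, q6, q7}, keep only states in Sat with every successor in Z. Z1 = {q1}; fixed.
Sat(AG (EF (p ∧ (EG a)))) = {q1}
q5 ∉ Sat(AG (EF (p ∧ (EG a)))) = {q1}, so the formula does not hold at q5.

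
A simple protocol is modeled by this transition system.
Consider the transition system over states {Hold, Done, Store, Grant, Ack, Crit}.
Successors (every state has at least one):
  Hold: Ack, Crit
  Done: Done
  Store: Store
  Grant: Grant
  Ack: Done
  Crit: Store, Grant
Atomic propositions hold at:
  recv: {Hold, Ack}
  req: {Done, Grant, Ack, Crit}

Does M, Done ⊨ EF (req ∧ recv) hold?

Sat(req ∧ recv) = {Ack}
EF (req ∧ recv): least fixpoint, start Z0 = {Ack}, add states with some successor in Z. Z1 = {Hold, Ack}; fixed.
Sat(EF (req ∧ recv)) = {Hold, Ack}
Done ∉ Sat(EF (req ∧ recv)) = {Hold, Ack}, so the formula does not hold at Done.

No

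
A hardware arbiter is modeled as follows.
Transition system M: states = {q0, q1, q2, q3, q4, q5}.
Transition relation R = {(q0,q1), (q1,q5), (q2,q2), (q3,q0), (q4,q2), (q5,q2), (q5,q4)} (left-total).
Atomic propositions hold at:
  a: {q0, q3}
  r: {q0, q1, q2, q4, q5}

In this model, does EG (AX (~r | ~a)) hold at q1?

Yes

Sat(~r) = {q3}
Sat(~a) = {q1, q2, q4, q5}
Sat(~r | ~a) = {q1, q2, q3, q4, q5}
Sat(AX (~r | ~a)) = {s : every successor in {q1, q2, q3, q4, q5}} = {q0, q1, q2, q4, q5}
EG (AX (~r | ~a)): greatest fixpoint, start Z0 = {q0, q1, q2, q4, q5}, keep only states in Sat with some successor in Z. Already a fixed point.
Sat(EG (AX (~r | ~a))) = {q0, q1, q2, q4, q5}
q1 ∈ Sat(EG (AX (~r | ~a))) = {q0, q1, q2, q4, q5}, so the formula holds at q1.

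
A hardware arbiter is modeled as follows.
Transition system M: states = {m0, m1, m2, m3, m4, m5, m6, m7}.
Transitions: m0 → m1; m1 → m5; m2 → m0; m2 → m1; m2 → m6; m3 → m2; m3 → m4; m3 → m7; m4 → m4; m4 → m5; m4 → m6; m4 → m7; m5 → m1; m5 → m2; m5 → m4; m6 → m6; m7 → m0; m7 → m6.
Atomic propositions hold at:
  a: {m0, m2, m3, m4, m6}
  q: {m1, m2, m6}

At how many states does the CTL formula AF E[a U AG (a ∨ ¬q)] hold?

4

Sat(¬q) = {m0, m3, m4, m5, m7}
Sat(a ∨ ¬q) = {m0, m2, m3, m4, m5, m6, m7}
AG (a ∨ ¬q): greatest fixpoint, start Z0 = {m0, m2, m3, m4, m5, m6, m7}, keep only states in Sat with every successor in Z. Z1 = {m3, m4, m6, m7}; Z2 = {m6}; fixed.
Sat(AG (a ∨ ¬q)) = {m6}
E[a U AG (a ∨ ¬q)]: least fixpoint, start Z0 = Sat(AG (a ∨ ¬q)) = {m6}, add states in Sat(a) with some successor in Z. Z1 = {m2, m4, m6}; Z2 = {m2, m3, m4, m6}; fixed.
Sat(E[a U AG (a ∨ ¬q)]) = {m2, m3, m4, m6}
AF E[a U AG (a ∨ ¬q)]: least fixpoint, start Z0 = {m2, m3, m4, m6}, add states with every successor in Z. Already a fixed point.
Sat(AF E[a U AG (a ∨ ¬q)]) = {m2, m3, m4, m6}
|Sat(AF E[a U AG (a ∨ ¬q)])| = |{m2, m3, m4, m6}| = 4.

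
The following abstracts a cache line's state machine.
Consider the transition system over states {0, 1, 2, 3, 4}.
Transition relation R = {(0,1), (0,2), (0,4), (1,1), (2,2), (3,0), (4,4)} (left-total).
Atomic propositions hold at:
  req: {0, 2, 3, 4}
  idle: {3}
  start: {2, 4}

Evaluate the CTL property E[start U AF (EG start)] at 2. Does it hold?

Yes

EG start: greatest fixpoint, start Z0 = {2, 4}, keep only states in Sat with some successor in Z. Already a fixed point.
Sat(EG start) = {2, 4}
AF (EG start): least fixpoint, start Z0 = {2, 4}, add states with every successor in Z. Already a fixed point.
Sat(AF (EG start)) = {2, 4}
E[start U AF (EG start)]: least fixpoint, start Z0 = Sat(AF (EG start)) = {2, 4}, add states in Sat(start) with some successor in Z. Already a fixed point.
Sat(E[start U AF (EG start)]) = {2, 4}
2 ∈ Sat(E[start U AF (EG start)]) = {2, 4}, so the formula holds at 2.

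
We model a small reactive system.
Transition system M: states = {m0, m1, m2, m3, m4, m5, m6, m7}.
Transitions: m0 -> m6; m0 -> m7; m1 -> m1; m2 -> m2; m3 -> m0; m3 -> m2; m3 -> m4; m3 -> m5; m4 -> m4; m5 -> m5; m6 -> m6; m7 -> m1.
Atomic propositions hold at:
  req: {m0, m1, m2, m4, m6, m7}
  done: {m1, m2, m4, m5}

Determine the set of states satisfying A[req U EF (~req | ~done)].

{m0, m3, m5, m6, m7}

Sat(~req) = {m3, m5}
Sat(~done) = {m0, m3, m6, m7}
Sat(~req | ~done) = {m0, m3, m5, m6, m7}
EF (~req | ~done): least fixpoint, start Z0 = {m0, m3, m5, m6, m7}, add states with some successor in Z. Already a fixed point.
Sat(EF (~req | ~done)) = {m0, m3, m5, m6, m7}
A[req U EF (~req | ~done)]: least fixpoint, start Z0 = Sat(EF (~req | ~done)) = {m0, m3, m5, m6, m7}, add states in Sat(req) with every successor in Z. Already a fixed point.
Sat(A[req U EF (~req | ~done)]) = {m0, m3, m5, m6, m7}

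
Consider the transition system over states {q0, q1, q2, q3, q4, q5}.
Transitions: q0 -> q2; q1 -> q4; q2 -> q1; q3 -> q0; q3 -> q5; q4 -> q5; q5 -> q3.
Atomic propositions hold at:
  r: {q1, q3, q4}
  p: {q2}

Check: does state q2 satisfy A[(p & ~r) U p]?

Yes

Sat(~r) = {q0, q2, q5}
Sat(p & ~r) = {q2}
A[(p & ~r) U p]: least fixpoint, start Z0 = Sat(p) = {q2}, add states in Sat(p & ~r) with every successor in Z. Already a fixed point.
Sat(A[(p & ~r) U p]) = {q2}
q2 ∈ Sat(A[(p & ~r) U p]) = {q2}, so the formula holds at q2.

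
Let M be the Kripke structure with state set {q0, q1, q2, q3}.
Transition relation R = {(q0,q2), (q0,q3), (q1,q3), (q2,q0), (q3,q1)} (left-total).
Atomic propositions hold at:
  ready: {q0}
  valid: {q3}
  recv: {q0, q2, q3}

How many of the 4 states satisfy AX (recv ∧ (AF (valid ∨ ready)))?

Sat(valid ∨ ready) = {q0, q3}
AF (valid ∨ ready): least fixpoint, start Z0 = {q0, q3}, add states with every successor in Z. Z1 = {q0, q1, q2, q3}; fixed.
Sat(AF (valid ∨ ready)) = {q0, q1, q2, q3}
Sat(recv ∧ (AF (valid ∨ ready))) = {q0, q2, q3}
Sat(AX (recv ∧ (AF (valid ∨ ready)))) = {s : every successor in {q0, q2, q3}} = {q0, q1, q2}
|Sat(AX (recv ∧ (AF (valid ∨ ready))))| = |{q0, q1, q2}| = 3.

3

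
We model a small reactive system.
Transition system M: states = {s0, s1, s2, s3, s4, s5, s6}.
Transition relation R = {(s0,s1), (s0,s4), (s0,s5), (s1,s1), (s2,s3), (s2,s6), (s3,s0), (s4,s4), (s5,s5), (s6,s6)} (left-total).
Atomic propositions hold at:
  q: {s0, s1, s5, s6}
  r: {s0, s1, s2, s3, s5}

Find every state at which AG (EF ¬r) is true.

Sat(¬r) = {s4, s6}
EF ¬r: least fixpoint, start Z0 = {s4, s6}, add states with some successor in Z. Z1 = {s0, s2, s4, s6}; Z2 = {s0, s2, s3, s4, s6}; fixed.
Sat(EF ¬r) = {s0, s2, s3, s4, s6}
AG (EF ¬r): greatest fixpoint, start Z0 = {s0, s2, s3, s4, s6}, keep only states in Sat with every successor in Z. Z1 = {s2, s3, s4, s6}; Z2 = {s2, s4, s6}; Z3 = {s4, s6}; fixed.
Sat(AG (EF ¬r)) = {s4, s6}

{s4, s6}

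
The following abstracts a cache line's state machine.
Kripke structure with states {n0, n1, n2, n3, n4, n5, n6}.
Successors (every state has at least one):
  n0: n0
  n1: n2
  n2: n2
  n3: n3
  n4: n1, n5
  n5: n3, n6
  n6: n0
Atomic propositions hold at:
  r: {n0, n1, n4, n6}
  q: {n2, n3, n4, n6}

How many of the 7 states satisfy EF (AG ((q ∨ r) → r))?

Sat(q ∨ r) = {n0, n1, n2, n3, n4, n6}
Sat((q ∨ r) → r) = {n0, n1, n4, n5, n6}
AG ((q ∨ r) → r): greatest fixpoint, start Z0 = {n0, n1, n4, n5, n6}, keep only states in Sat with every successor in Z. Z1 = {n0, n4, n6}; Z2 = {n0, n6}; fixed.
Sat(AG ((q ∨ r) → r)) = {n0, n6}
EF (AG ((q ∨ r) → r)): least fixpoint, start Z0 = {n0, n6}, add states with some successor in Z. Z1 = {n0, n5, n6}; Z2 = {n0, n4, n5, n6}; fixed.
Sat(EF (AG ((q ∨ r) → r))) = {n0, n4, n5, n6}
|Sat(EF (AG ((q ∨ r) → r)))| = |{n0, n4, n5, n6}| = 4.

4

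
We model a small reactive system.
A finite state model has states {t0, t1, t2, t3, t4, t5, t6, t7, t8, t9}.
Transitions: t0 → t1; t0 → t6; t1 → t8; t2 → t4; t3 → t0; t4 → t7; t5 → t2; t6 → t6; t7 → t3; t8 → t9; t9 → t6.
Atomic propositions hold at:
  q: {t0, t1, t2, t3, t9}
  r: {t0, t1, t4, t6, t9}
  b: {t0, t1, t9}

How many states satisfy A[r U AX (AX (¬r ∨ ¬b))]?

8

Sat(¬r) = {t2, t3, t5, t7, t8}
Sat(¬b) = {t2, t3, t4, t5, t6, t7, t8}
Sat(¬r ∨ ¬b) = {t2, t3, t4, t5, t6, t7, t8}
Sat(AX (¬r ∨ ¬b)) = {s : every successor in {t2, t3, t4, t5, t6, t7, t8}} = {t1, t2, t4, t5, t6, t7, t9}
Sat(AX (AX (¬r ∨ ¬b))) = {s : every successor in {t1, t2, t4, t5, t6, t7, t9}} = {t0, t2, t4, t5, t6, t8, t9}
A[r U AX (AX (¬r ∨ ¬b))]: least fixpoint, start Z0 = Sat(AX (AX (¬r ∨ ¬b))) = {t0, t2, t4, t5, t6, t8, t9}, add states in Sat(r) with every successor in Z. Z1 = {t0, t1, t2, t4, t5, t6, t8, t9}; fixed.
Sat(A[r U AX (AX (¬r ∨ ¬b))]) = {t0, t1, t2, t4, t5, t6, t8, t9}
|Sat(A[r U AX (AX (¬r ∨ ¬b))])| = |{t0, t1, t2, t4, t5, t6, t8, t9}| = 8.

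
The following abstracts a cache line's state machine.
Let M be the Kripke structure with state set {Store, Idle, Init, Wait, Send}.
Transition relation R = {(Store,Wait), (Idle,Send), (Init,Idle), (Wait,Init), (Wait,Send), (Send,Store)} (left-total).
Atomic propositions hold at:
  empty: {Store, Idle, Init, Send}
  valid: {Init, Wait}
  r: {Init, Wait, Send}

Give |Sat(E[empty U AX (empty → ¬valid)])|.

4

Sat(¬valid) = {Store, Idle, Send}
Sat(empty → ¬valid) = {Store, Idle, Wait, Send}
Sat(AX (empty → ¬valid)) = {s : every successor in {Store, Idle, Wait, Send}} = {Store, Idle, Init, Send}
E[empty U AX (empty → ¬valid)]: least fixpoint, start Z0 = Sat(AX (empty → ¬valid)) = {Store, Idle, Init, Send}, add states in Sat(empty) with some successor in Z. Already a fixed point.
Sat(E[empty U AX (empty → ¬valid)]) = {Store, Idle, Init, Send}
|Sat(E[empty U AX (empty → ¬valid)])| = |{Store, Idle, Init, Send}| = 4.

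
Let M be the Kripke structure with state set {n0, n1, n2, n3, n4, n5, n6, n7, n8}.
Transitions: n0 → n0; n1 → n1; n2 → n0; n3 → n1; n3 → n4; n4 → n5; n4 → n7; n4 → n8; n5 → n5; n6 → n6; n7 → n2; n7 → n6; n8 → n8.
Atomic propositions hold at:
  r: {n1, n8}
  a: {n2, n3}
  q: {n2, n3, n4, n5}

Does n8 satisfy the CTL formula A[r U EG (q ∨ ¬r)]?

Sat(¬r) = {n0, n2, n3, n4, n5, n6, n7}
Sat(q ∨ ¬r) = {n0, n2, n3, n4, n5, n6, n7}
EG (q ∨ ¬r): greatest fixpoint, start Z0 = {n0, n2, n3, n4, n5, n6, n7}, keep only states in Sat with some successor in Z. Already a fixed point.
Sat(EG (q ∨ ¬r)) = {n0, n2, n3, n4, n5, n6, n7}
A[r U EG (q ∨ ¬r)]: least fixpoint, start Z0 = Sat(EG (q ∨ ¬r)) = {n0, n2, n3, n4, n5, n6, n7}, add states in Sat(r) with every successor in Z. Already a fixed point.
Sat(A[r U EG (q ∨ ¬r)]) = {n0, n2, n3, n4, n5, n6, n7}
n8 ∉ Sat(A[r U EG (q ∨ ¬r)]) = {n0, n2, n3, n4, n5, n6, n7}, so the formula does not hold at n8.

No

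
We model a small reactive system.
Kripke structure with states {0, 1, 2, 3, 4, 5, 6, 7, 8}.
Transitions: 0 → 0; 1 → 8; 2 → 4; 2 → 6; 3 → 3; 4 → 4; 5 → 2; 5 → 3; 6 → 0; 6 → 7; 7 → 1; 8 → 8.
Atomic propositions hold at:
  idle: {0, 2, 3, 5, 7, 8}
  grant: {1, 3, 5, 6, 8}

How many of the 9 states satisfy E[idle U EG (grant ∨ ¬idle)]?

7

Sat(¬idle) = {1, 4, 6}
Sat(grant ∨ ¬idle) = {1, 3, 4, 5, 6, 8}
EG (grant ∨ ¬idle): greatest fixpoint, start Z0 = {1, 3, 4, 5, 6, 8}, keep only states in Sat with some successor in Z. Z1 = {1, 3, 4, 5, 8}; fixed.
Sat(EG (grant ∨ ¬idle)) = {1, 3, 4, 5, 8}
E[idle U EG (grant ∨ ¬idle)]: least fixpoint, start Z0 = Sat(EG (grant ∨ ¬idle)) = {1, 3, 4, 5, 8}, add states in Sat(idle) with some successor in Z. Z1 = {1, 2, 3, 4, 5, 7, 8}; fixed.
Sat(E[idle U EG (grant ∨ ¬idle)]) = {1, 2, 3, 4, 5, 7, 8}
|Sat(E[idle U EG (grant ∨ ¬idle)])| = |{1, 2, 3, 4, 5, 7, 8}| = 7.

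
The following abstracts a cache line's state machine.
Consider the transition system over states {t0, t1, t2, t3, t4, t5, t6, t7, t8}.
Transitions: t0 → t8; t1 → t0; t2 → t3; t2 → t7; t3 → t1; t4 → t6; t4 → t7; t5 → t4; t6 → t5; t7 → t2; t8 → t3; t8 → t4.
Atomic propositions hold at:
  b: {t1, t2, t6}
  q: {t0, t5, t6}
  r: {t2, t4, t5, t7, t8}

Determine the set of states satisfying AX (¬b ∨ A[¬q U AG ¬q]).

Sat(¬b) = {t0, t3, t4, t5, t7, t8}
Sat(¬q) = {t1, t2, t3, t4, t7, t8}
AG ¬q: greatest fixpoint, start Z0 = {t1, t2, t3, t4, t7, t8}, keep only states in Sat with every successor in Z. Z1 = {t2, t3, t7, t8}; Z2 = {t2, t7}; Z3 = {t7}; Z4 = ∅; fixed.
Sat(AG ¬q) = ∅
A[¬q U AG ¬q]: least fixpoint, start Z0 = Sat(AG ¬q) = ∅, add states in Sat(¬q) with every successor in Z. Already a fixed point.
Sat(A[¬q U AG ¬q]) = ∅
Sat(¬b ∨ A[¬q U AG ¬q]) = {t0, t3, t4, t5, t7, t8}
Sat(AX (¬b ∨ A[¬q U AG ¬q])) = {s : every successor in {t0, t3, t4, t5, t7, t8}} = {t0, t1, t2, t5, t6, t8}

{t0, t1, t2, t5, t6, t8}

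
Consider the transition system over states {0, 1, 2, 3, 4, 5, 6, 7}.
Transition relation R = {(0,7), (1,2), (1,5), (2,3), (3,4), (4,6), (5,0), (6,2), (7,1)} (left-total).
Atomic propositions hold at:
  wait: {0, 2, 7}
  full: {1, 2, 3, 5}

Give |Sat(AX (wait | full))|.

Sat(wait | full) = {0, 1, 2, 3, 5, 7}
Sat(AX (wait | full)) = {s : every successor in {0, 1, 2, 3, 5, 7}} = {0, 1, 2, 5, 6, 7}
|Sat(AX (wait | full))| = |{0, 1, 2, 5, 6, 7}| = 6.

6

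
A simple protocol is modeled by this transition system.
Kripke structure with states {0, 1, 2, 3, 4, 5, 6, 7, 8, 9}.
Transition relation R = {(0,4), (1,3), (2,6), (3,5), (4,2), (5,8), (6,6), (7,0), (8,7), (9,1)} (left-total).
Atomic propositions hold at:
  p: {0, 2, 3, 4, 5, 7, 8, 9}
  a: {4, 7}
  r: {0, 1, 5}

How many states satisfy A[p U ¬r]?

9

Sat(¬r) = {2, 3, 4, 6, 7, 8, 9}
A[p U ¬r]: least fixpoint, start Z0 = Sat(¬r) = {2, 3, 4, 6, 7, 8, 9}, add states in Sat(p) with every successor in Z. Z1 = {0, 2, 3, 4, 5, 6, 7, 8, 9}; fixed.
Sat(A[p U ¬r]) = {0, 2, 3, 4, 5, 6, 7, 8, 9}
|Sat(A[p U ¬r])| = |{0, 2, 3, 4, 5, 6, 7, 8, 9}| = 9.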